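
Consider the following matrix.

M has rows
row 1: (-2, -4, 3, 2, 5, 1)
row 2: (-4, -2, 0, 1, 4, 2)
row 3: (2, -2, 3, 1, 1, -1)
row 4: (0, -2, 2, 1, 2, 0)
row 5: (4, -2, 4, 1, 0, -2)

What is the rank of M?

Row reduce to echelon form.
R2 ← R2 − (2)·R1: [0, 6, -6, -3, -6, 0]
R3 ← R3 + R1: [0, -6, 6, 3, 6, 0]
R5 ← R5 + (2)·R1: [0, -10, 10, 5, 10, 0]
R3 ← R3 + R2: [0, 0, 0, 0, 0, 0]
R4 ← R4 + (1/3)·R2: [0, 0, 0, 0, 0, 0]
R5 ← R5 + (5/3)·R2: [0, 0, 0, 0, 0, 0]
Echelon form has 2 nonzero rows, so rank(M) = 2.

2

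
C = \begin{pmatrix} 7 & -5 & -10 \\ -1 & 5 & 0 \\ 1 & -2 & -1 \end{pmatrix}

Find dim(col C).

2

Row reduce to echelon form.
R2 ← R2 + (1/7)·R1: [0, 30/7, -10/7]
R3 ← R3 − (1/7)·R1: [0, -9/7, 3/7]
R3 ← R3 + (3/10)·R2: [0, 0, 0]
Echelon form has 2 nonzero rows, so rank(C) = 2.
The column space has dimension equal to the rank: 2.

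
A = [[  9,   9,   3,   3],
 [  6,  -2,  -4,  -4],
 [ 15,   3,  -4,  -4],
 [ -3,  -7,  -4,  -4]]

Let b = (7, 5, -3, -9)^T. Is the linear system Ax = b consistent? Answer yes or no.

Row reduce the augmented matrix [A | b].
R2 ← R2 − (2/3)·R1: [0, -8, -6, -6, 1/3]
R3 ← R3 − (5/3)·R1: [0, -12, -9, -9, -44/3]
R4 ← R4 + (1/3)·R1: [0, -4, -3, -3, -20/3]
R3 ← R3 − (3/2)·R2: [0, 0, 0, 0, -91/6]
R4 ← R4 − (1/2)·R2: [0, 0, 0, 0, -41/6]
R4 ← R4 − (41/91)·R3: [0, 0, 0, 0, 0]
The echelon form has 3 nonzero rows; the last pivot sits in the augmented column, so rank(A) = 2 but rank([A|b]) = 3.
Since the ranks differ, the system is inconsistent.

no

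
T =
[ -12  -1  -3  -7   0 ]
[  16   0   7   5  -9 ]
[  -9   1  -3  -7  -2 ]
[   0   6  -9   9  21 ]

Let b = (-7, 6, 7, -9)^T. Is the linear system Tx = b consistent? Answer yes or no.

no

Row reduce the augmented matrix [T | b].
R2 ← R2 + (4/3)·R1: [0, -4/3, 3, -13/3, -9, -10/3]
R3 ← R3 − (3/4)·R1: [0, 7/4, -3/4, -7/4, -2, 49/4]
R3 ← R3 + (21/16)·R2: [0, 0, 51/16, -119/16, -221/16, 63/8]
R4 ← R4 + (9/2)·R2: [0, 0, 9/2, -21/2, -39/2, -24]
R4 ← R4 − (24/17)·R3: [0, 0, 0, 0, 0, -597/17]
The echelon form has 4 nonzero rows; the last pivot sits in the augmented column, so rank(T) = 3 but rank([T|b]) = 4.
Since the ranks differ, the system is inconsistent.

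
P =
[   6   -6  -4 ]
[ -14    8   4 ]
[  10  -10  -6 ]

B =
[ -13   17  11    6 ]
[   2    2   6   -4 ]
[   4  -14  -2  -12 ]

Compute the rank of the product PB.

3

First compute PB:
[[-106, 146,  38, 108],
 [214, -278, -114, -164],
 [-174, 234,  62, 172]]
Now row reduce the product.
R2 ← R2 + (107/53)·R1: [0, 888/53, -1976/53, 2864/53]
R3 ← R3 − (87/53)·R1: [0, -300/53, -20/53, -280/53]
R3 ← R3 + (25/74)·R2: [0, 0, -480/37, 480/37]
3 nonzero rows, so rank(PB) = 3.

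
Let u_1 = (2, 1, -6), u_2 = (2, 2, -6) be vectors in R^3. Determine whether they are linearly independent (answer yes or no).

Form the matrix with these vectors as rows and row reduce.
R2 ← R2 − R1: [0, 1, 0]
2 nonzero rows, so the 2 vectors span a space of dimension 2.
Since 2 = 2, the vectors are linearly independent.

yes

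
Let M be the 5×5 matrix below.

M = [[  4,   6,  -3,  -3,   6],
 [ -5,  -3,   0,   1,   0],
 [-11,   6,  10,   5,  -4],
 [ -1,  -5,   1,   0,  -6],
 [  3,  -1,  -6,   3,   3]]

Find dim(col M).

5

Row reduce to echelon form.
R2 ← R2 + (5/4)·R1: [0, 9/2, -15/4, -11/4, 15/2]
R3 ← R3 + (11/4)·R1: [0, 45/2, 7/4, -13/4, 25/2]
R4 ← R4 + (1/4)·R1: [0, -7/2, 1/4, -3/4, -9/2]
R5 ← R5 − (3/4)·R1: [0, -11/2, -15/4, 21/4, -3/2]
R3 ← R3 − (5)·R2: [0, 0, 41/2, 21/2, -25]
R4 ← R4 + (7/9)·R2: [0, 0, -8/3, -26/9, 4/3]
R5 ← R5 + (11/9)·R2: [0, 0, -25/3, 17/9, 23/3]
R4 ← R4 + (16/123)·R3: [0, 0, 0, -562/369, -236/123]
R5 ← R5 + (50/123)·R3: [0, 0, 0, 2272/369, -307/123]
R5 ← R5 + (1136/281)·R4: [0, 0, 0, 0, -2881/281]
Echelon form has 5 nonzero rows, so rank(M) = 5.
The column space has dimension equal to the rank: 5.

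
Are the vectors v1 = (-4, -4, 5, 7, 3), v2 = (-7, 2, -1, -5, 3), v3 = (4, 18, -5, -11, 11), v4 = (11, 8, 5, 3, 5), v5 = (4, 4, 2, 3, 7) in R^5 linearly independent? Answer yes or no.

yes

Form the matrix with these vectors as rows and row reduce.
R2 ← R2 − (7/4)·R1: [0, 9, -39/4, -69/4, -9/4]
R3 ← R3 + R1: [0, 14, 0, -4, 14]
R4 ← R4 + (11/4)·R1: [0, -3, 75/4, 89/4, 53/4]
R5 ← R5 + R1: [0, 0, 7, 10, 10]
R3 ← R3 − (14/9)·R2: [0, 0, 91/6, 137/6, 35/2]
R4 ← R4 + (1/3)·R2: [0, 0, 31/2, 33/2, 25/2]
R4 ← R4 − (93/91)·R3: [0, 0, 0, -622/91, -70/13]
R5 ← R5 − (6/13)·R3: [0, 0, 0, -7/13, 25/13]
R5 ← R5 − (49/622)·R4: [0, 0, 0, 0, 730/311]
5 nonzero rows, so the 5 vectors span a space of dimension 5.
Since 5 = 5, the vectors are linearly independent.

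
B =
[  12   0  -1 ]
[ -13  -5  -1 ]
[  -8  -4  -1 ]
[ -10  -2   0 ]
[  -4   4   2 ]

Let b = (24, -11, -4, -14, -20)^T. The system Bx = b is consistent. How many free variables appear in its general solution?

Row reduce the augmented matrix [B | b].
R2 ← R2 + (13/12)·R1: [0, -5, -25/12, 15]
R3 ← R3 + (2/3)·R1: [0, -4, -5/3, 12]
R4 ← R4 + (5/6)·R1: [0, -2, -5/6, 6]
R5 ← R5 + (1/3)·R1: [0, 4, 5/3, -12]
R3 ← R3 − (4/5)·R2: [0, 0, 0, 0]
R4 ← R4 − (2/5)·R2: [0, 0, 0, 0]
R5 ← R5 + (4/5)·R2: [0, 0, 0, 0]
The echelon form has 2 nonzero rows, and every pivot lies in the first 3 columns, so rank(B) = rank([B|b]) = 2.
The system is consistent.
Free variables = (unknowns) − (rank) = 3 − 2 = 1.

1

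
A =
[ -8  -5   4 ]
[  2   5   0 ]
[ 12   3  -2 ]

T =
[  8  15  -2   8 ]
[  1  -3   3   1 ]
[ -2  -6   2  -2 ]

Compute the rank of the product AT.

2

First compute AT:
[[-77, -129,   9, -77],
 [ 21,  15,  11,  21],
 [103, 183, -19, 103]]
Now row reduce the product.
R2 ← R2 + (3/11)·R1: [0, -222/11, 148/11, 0]
R3 ← R3 + (103/77)·R1: [0, 804/77, -536/77, 0]
R3 ← R3 + (134/259)·R2: [0, 0, 0, 0]
2 nonzero rows, so rank(AT) = 2.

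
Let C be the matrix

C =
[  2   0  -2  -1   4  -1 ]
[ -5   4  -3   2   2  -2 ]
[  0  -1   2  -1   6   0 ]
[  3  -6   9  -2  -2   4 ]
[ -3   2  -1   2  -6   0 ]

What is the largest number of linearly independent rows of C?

Row reduce to echelon form.
R2 ← R2 + (5/2)·R1: [0, 4, -8, -1/2, 12, -9/2]
R4 ← R4 − (3/2)·R1: [0, -6, 12, -1/2, -8, 11/2]
R5 ← R5 + (3/2)·R1: [0, 2, -4, 1/2, 0, -3/2]
R3 ← R3 + (1/4)·R2: [0, 0, 0, -9/8, 9, -9/8]
R4 ← R4 + (3/2)·R2: [0, 0, 0, -5/4, 10, -5/4]
R5 ← R5 − (1/2)·R2: [0, 0, 0, 3/4, -6, 3/4]
R4 ← R4 − (10/9)·R3: [0, 0, 0, 0, 0, 0]
R5 ← R5 + (2/3)·R3: [0, 0, 0, 0, 0, 0]
Echelon form has 3 nonzero rows, so rank(C) = 3.
The rank gives the maximum number of linearly independent rows: 3.

3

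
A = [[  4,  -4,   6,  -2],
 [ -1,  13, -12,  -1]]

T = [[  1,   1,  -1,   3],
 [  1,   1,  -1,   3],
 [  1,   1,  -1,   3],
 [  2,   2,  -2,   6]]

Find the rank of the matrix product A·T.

1

First compute AT:
[[  2,   2,  -2,   6],
 [ -2,  -2,   2,  -6]]
Now row reduce the product.
R2 ← R2 + R1: [0, 0, 0, 0]
1 nonzero row, so rank(AT) = 1.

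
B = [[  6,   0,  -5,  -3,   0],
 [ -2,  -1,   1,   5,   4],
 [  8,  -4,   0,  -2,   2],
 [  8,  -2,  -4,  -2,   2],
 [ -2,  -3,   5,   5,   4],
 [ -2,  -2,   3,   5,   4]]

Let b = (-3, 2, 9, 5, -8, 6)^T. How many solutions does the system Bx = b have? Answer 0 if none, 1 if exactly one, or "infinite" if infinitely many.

Row reduce the augmented matrix [B | b].
R2 ← R2 + (1/3)·R1: [0, -1, -2/3, 4, 4, 1]
R3 ← R3 − (4/3)·R1: [0, -4, 20/3, 2, 2, 13]
R4 ← R4 − (4/3)·R1: [0, -2, 8/3, 2, 2, 9]
R5 ← R5 + (1/3)·R1: [0, -3, 10/3, 4, 4, -9]
R6 ← R6 + (1/3)·R1: [0, -2, 4/3, 4, 4, 5]
R3 ← R3 − (4)·R2: [0, 0, 28/3, -14, -14, 9]
R4 ← R4 − (2)·R2: [0, 0, 4, -6, -6, 7]
R5 ← R5 − (3)·R2: [0, 0, 16/3, -8, -8, -12]
R6 ← R6 − (2)·R2: [0, 0, 8/3, -4, -4, 3]
R4 ← R4 − (3/7)·R3: [0, 0, 0, 0, 0, 22/7]
R5 ← R5 − (4/7)·R3: [0, 0, 0, 0, 0, -120/7]
R6 ← R6 − (2/7)·R3: [0, 0, 0, 0, 0, 3/7]
R5 ← R5 + (60/11)·R4: [0, 0, 0, 0, 0, 0]
R6 ← R6 − (3/22)·R4: [0, 0, 0, 0, 0, 0]
The echelon form has 4 nonzero rows; the last pivot sits in the augmented column, so rank(B) = 3 but rank([B|b]) = 4.
Since the ranks differ, the system is inconsistent.
It has no solutions.

0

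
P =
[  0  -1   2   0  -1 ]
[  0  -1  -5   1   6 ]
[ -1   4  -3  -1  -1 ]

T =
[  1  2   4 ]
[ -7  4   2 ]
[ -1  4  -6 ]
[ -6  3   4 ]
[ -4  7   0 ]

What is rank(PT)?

3

First compute PT:
[[  9,  -3, -14],
 [-18,  21,  32],
 [-16,  -8,  18]]
Now row reduce the product.
R2 ← R2 + (2)·R1: [0, 15, 4]
R3 ← R3 + (16/9)·R1: [0, -40/3, -62/9]
R3 ← R3 + (8/9)·R2: [0, 0, -10/3]
3 nonzero rows, so rank(PT) = 3.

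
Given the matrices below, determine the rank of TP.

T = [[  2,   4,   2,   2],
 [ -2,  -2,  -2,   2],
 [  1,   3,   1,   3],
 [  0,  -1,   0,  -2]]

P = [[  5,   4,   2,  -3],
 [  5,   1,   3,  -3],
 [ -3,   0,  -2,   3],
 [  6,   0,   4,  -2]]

2

First compute TP:
[[ 36,  12,  20, -16],
 [ -2, -10,   2,   2],
 [ 35,   7,  21, -15],
 [-17,  -1, -11,   7]]
Now row reduce the product.
R2 ← R2 + (1/18)·R1: [0, -28/3, 28/9, 10/9]
R3 ← R3 − (35/36)·R1: [0, -14/3, 14/9, 5/9]
R4 ← R4 + (17/36)·R1: [0, 14/3, -14/9, -5/9]
R3 ← R3 − (1/2)·R2: [0, 0, 0, 0]
R4 ← R4 + (1/2)·R2: [0, 0, 0, 0]
2 nonzero rows, so rank(TP) = 2.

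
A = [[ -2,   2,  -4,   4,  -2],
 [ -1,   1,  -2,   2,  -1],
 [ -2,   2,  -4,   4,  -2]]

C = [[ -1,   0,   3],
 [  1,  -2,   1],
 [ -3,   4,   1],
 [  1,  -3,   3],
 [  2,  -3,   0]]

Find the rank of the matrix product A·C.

First compute AC:
[[ 16, -26,   4],
 [  8, -13,   2],
 [ 16, -26,   4]]
Now row reduce the product.
R2 ← R2 − (1/2)·R1: [0, 0, 0]
R3 ← R3 − R1: [0, 0, 0]
1 nonzero row, so rank(AC) = 1.

1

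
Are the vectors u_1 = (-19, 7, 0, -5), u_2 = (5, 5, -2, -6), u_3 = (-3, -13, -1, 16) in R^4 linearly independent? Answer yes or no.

yes

Form the matrix with these vectors as rows and row reduce.
R2 ← R2 + (5/19)·R1: [0, 130/19, -2, -139/19]
R3 ← R3 − (3/19)·R1: [0, -268/19, -1, 319/19]
R3 ← R3 + (134/65)·R2: [0, 0, -333/65, 111/65]
3 nonzero rows, so the 3 vectors span a space of dimension 3.
Since 3 = 3, the vectors are linearly independent.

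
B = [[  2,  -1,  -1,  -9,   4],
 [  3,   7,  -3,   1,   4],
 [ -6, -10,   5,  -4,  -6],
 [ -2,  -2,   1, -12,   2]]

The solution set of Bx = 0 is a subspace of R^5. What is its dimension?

2

Row reduce to echelon form.
R2 ← R2 − (3/2)·R1: [0, 17/2, -3/2, 29/2, -2]
R3 ← R3 + (3)·R1: [0, -13, 2, -31, 6]
R4 ← R4 + R1: [0, -3, 0, -21, 6]
R3 ← R3 + (26/17)·R2: [0, 0, -5/17, -150/17, 50/17]
R4 ← R4 + (6/17)·R2: [0, 0, -9/17, -270/17, 90/17]
R4 ← R4 − (9/5)·R3: [0, 0, 0, 0, 0]
3 nonzero rows, so rank(B) = 3.
B has 5 columns; by rank–nullity, nullity = 5 − 3 = 2.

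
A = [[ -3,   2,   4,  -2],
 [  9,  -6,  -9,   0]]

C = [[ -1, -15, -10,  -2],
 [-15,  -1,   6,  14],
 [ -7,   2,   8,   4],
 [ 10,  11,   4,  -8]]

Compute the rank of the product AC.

First compute AC:
[[-75,  29,  66,  66],
 [144, -147, -198, -138]]
Now row reduce the product.
R2 ← R2 + (48/25)·R1: [0, -2283/25, -1782/25, -282/25]
2 nonzero rows, so rank(AC) = 2.

2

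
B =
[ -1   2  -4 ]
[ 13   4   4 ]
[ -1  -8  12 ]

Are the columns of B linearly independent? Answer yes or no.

Row reduce B to echelon form.
R2 ← R2 + (13)·R1: [0, 30, -48]
R3 ← R3 − R1: [0, -10, 16]
R3 ← R3 + (1/3)·R2: [0, 0, 0]
2 pivots among 3 columns.
Only 2 < 3 pivot columns, so the columns are linearly dependent.

no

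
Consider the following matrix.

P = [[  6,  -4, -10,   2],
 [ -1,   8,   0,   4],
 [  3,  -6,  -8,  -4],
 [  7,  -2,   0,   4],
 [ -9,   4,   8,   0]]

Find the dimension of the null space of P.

0

Row reduce to echelon form.
R2 ← R2 + (1/6)·R1: [0, 22/3, -5/3, 13/3]
R3 ← R3 − (1/2)·R1: [0, -4, -3, -5]
R4 ← R4 − (7/6)·R1: [0, 8/3, 35/3, 5/3]
R5 ← R5 + (3/2)·R1: [0, -2, -7, 3]
R3 ← R3 + (6/11)·R2: [0, 0, -43/11, -29/11]
R4 ← R4 − (4/11)·R2: [0, 0, 135/11, 1/11]
R5 ← R5 + (3/11)·R2: [0, 0, -82/11, 46/11]
R4 ← R4 + (135/43)·R3: [0, 0, 0, -352/43]
R5 ← R5 − (82/43)·R3: [0, 0, 0, 396/43]
R5 ← R5 + (9/8)·R4: [0, 0, 0, 0]
4 nonzero rows, so rank(P) = 4.
P has 4 columns; by rank–nullity, nullity = 4 − 4 = 0.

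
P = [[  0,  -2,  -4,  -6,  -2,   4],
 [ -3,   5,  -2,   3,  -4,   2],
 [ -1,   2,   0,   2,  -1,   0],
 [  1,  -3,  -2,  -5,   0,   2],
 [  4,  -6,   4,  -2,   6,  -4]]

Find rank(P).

Row reduce to echelon form.
Swap R1 ↔ R2
R3 ← R3 − (1/3)·R1: [0, 1/3, 2/3, 1, 1/3, -2/3]
R4 ← R4 + (1/3)·R1: [0, -4/3, -8/3, -4, -4/3, 8/3]
R5 ← R5 + (4/3)·R1: [0, 2/3, 4/3, 2, 2/3, -4/3]
R3 ← R3 + (1/6)·R2: [0, 0, 0, 0, 0, 0]
R4 ← R4 − (2/3)·R2: [0, 0, 0, 0, 0, 0]
R5 ← R5 + (1/3)·R2: [0, 0, 0, 0, 0, 0]
Echelon form has 2 nonzero rows, so rank(P) = 2.

2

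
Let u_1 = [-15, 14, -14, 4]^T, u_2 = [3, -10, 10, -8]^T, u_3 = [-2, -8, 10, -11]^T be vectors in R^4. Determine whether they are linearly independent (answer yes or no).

Form the matrix with these vectors as rows and row reduce.
R2 ← R2 + (1/5)·R1: [0, -36/5, 36/5, -36/5]
R3 ← R3 − (2/15)·R1: [0, -148/15, 178/15, -173/15]
R3 ← R3 − (37/27)·R2: [0, 0, 2, -5/3]
3 nonzero rows, so the 3 vectors span a space of dimension 3.
Since 3 = 3, the vectors are linearly independent.

yes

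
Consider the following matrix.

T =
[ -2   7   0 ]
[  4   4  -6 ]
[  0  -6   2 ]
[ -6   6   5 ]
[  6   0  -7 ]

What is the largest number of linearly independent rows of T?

2

Row reduce to echelon form.
R2 ← R2 + (2)·R1: [0, 18, -6]
R4 ← R4 − (3)·R1: [0, -15, 5]
R5 ← R5 + (3)·R1: [0, 21, -7]
R3 ← R3 + (1/3)·R2: [0, 0, 0]
R4 ← R4 + (5/6)·R2: [0, 0, 0]
R5 ← R5 − (7/6)·R2: [0, 0, 0]
Echelon form has 2 nonzero rows, so rank(T) = 2.
The rank gives the maximum number of linearly independent rows: 2.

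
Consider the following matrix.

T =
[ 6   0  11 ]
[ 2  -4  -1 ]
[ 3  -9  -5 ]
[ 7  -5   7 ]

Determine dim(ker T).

1

Row reduce to echelon form.
R2 ← R2 − (1/3)·R1: [0, -4, -14/3]
R3 ← R3 − (1/2)·R1: [0, -9, -21/2]
R4 ← R4 − (7/6)·R1: [0, -5, -35/6]
R3 ← R3 − (9/4)·R2: [0, 0, 0]
R4 ← R4 − (5/4)·R2: [0, 0, 0]
2 nonzero rows, so rank(T) = 2.
T has 3 columns; by rank–nullity, nullity = 3 − 2 = 1.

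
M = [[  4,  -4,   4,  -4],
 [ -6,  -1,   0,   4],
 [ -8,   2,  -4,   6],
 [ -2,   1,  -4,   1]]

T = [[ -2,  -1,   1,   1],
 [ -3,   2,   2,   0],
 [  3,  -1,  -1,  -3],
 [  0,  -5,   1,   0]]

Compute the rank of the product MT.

First compute MT:
[[ 16,   4, -12,  -8],
 [ 15, -16,  -4,  -6],
 [ -2, -14,   6,   4],
 [-11,   3,   5,  10]]
Now row reduce the product.
R2 ← R2 − (15/16)·R1: [0, -79/4, 29/4, 3/2]
R3 ← R3 + (1/8)·R1: [0, -27/2, 9/2, 3]
R4 ← R4 + (11/16)·R1: [0, 23/4, -13/4, 9/2]
R3 ← R3 − (54/79)·R2: [0, 0, -36/79, 156/79]
R4 ← R4 + (23/79)·R2: [0, 0, -90/79, 390/79]
R4 ← R4 − (5/2)·R3: [0, 0, 0, 0]
3 nonzero rows, so rank(MT) = 3.

3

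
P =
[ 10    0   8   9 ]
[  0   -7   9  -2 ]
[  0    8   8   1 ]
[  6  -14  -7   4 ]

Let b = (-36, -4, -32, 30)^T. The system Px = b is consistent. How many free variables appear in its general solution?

Row reduce the augmented matrix [P | b].
R4 ← R4 − (3/5)·R1: [0, -14, -59/5, -7/5, 258/5]
R3 ← R3 + (8/7)·R2: [0, 0, 128/7, -9/7, -256/7]
R4 ← R4 − (2)·R2: [0, 0, -149/5, 13/5, 298/5]
R4 ← R4 + (1043/640)·R3: [0, 0, 0, 323/640, 0]
The echelon form has 4 nonzero rows, and every pivot lies in the first 4 columns, so rank(P) = rank([P|b]) = 4.
The system is consistent.
Free variables = (unknowns) − (rank) = 4 − 4 = 0.

0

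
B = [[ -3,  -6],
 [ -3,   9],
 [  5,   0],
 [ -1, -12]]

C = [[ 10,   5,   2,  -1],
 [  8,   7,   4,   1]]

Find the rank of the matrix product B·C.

2

First compute BC:
[[-78, -57, -30,  -3],
 [ 42,  48,  30,  12],
 [ 50,  25,  10,  -5],
 [-106, -89, -50, -11]]
Now row reduce the product.
R2 ← R2 + (7/13)·R1: [0, 225/13, 180/13, 135/13]
R3 ← R3 + (25/39)·R1: [0, -150/13, -120/13, -90/13]
R4 ← R4 − (53/39)·R1: [0, -150/13, -120/13, -90/13]
R3 ← R3 + (2/3)·R2: [0, 0, 0, 0]
R4 ← R4 + (2/3)·R2: [0, 0, 0, 0]
2 nonzero rows, so rank(BC) = 2.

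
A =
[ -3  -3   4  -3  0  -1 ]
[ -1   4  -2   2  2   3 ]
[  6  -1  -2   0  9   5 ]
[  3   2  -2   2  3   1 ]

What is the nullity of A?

Row reduce to echelon form.
R2 ← R2 − (1/3)·R1: [0, 5, -10/3, 3, 2, 10/3]
R3 ← R3 + (2)·R1: [0, -7, 6, -6, 9, 3]
R4 ← R4 + R1: [0, -1, 2, -1, 3, 0]
R3 ← R3 + (7/5)·R2: [0, 0, 4/3, -9/5, 59/5, 23/3]
R4 ← R4 + (1/5)·R2: [0, 0, 4/3, -2/5, 17/5, 2/3]
R4 ← R4 − R3: [0, 0, 0, 7/5, -42/5, -7]
4 nonzero rows, so rank(A) = 4.
A has 6 columns; by rank–nullity, nullity = 6 − 4 = 2.

2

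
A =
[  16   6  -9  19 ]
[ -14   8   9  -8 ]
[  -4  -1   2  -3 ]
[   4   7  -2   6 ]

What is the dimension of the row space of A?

4

Row reduce to echelon form.
R2 ← R2 + (7/8)·R1: [0, 53/4, 9/8, 69/8]
R3 ← R3 + (1/4)·R1: [0, 1/2, -1/4, 7/4]
R4 ← R4 − (1/4)·R1: [0, 11/2, 1/4, 5/4]
R3 ← R3 − (2/53)·R2: [0, 0, -31/106, 151/106]
R4 ← R4 − (22/53)·R2: [0, 0, -23/106, -247/106]
R4 ← R4 − (23/31)·R3: [0, 0, 0, -105/31]
Echelon form has 4 nonzero rows, so rank(A) = 4.
The row space has dimension equal to the rank: 4.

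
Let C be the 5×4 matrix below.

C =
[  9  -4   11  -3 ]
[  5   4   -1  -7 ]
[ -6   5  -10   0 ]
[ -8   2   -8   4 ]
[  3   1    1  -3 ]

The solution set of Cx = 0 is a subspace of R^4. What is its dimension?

2

Row reduce to echelon form.
R2 ← R2 − (5/9)·R1: [0, 56/9, -64/9, -16/3]
R3 ← R3 + (2/3)·R1: [0, 7/3, -8/3, -2]
R4 ← R4 + (8/9)·R1: [0, -14/9, 16/9, 4/3]
R5 ← R5 − (1/3)·R1: [0, 7/3, -8/3, -2]
R3 ← R3 − (3/8)·R2: [0, 0, 0, 0]
R4 ← R4 + (1/4)·R2: [0, 0, 0, 0]
R5 ← R5 − (3/8)·R2: [0, 0, 0, 0]
2 nonzero rows, so rank(C) = 2.
C has 4 columns; by rank–nullity, nullity = 4 − 2 = 2.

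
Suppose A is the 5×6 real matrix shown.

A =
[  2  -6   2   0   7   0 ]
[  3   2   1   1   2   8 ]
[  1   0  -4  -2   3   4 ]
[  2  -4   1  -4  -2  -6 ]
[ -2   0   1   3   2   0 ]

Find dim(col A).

4

Row reduce to echelon form.
R2 ← R2 − (3/2)·R1: [0, 11, -2, 1, -17/2, 8]
R3 ← R3 − (1/2)·R1: [0, 3, -5, -2, -1/2, 4]
R4 ← R4 − R1: [0, 2, -1, -4, -9, -6]
R5 ← R5 + R1: [0, -6, 3, 3, 9, 0]
R3 ← R3 − (3/11)·R2: [0, 0, -49/11, -25/11, 20/11, 20/11]
R4 ← R4 − (2/11)·R2: [0, 0, -7/11, -46/11, -82/11, -82/11]
R5 ← R5 + (6/11)·R2: [0, 0, 21/11, 39/11, 48/11, 48/11]
R4 ← R4 − (1/7)·R3: [0, 0, 0, -27/7, -54/7, -54/7]
R5 ← R5 + (3/7)·R3: [0, 0, 0, 18/7, 36/7, 36/7]
R5 ← R5 + (2/3)·R4: [0, 0, 0, 0, 0, 0]
Echelon form has 4 nonzero rows, so rank(A) = 4.
The column space has dimension equal to the rank: 4.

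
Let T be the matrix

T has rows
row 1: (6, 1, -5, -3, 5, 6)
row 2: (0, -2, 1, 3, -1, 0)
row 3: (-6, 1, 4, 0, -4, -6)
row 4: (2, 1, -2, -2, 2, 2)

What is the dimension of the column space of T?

Row reduce to echelon form.
R3 ← R3 + R1: [0, 2, -1, -3, 1, 0]
R4 ← R4 − (1/3)·R1: [0, 2/3, -1/3, -1, 1/3, 0]
R3 ← R3 + R2: [0, 0, 0, 0, 0, 0]
R4 ← R4 + (1/3)·R2: [0, 0, 0, 0, 0, 0]
Echelon form has 2 nonzero rows, so rank(T) = 2.
The column space has dimension equal to the rank: 2.

2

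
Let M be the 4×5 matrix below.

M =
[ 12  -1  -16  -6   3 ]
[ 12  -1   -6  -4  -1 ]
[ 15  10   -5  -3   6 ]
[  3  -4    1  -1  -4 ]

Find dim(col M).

Row reduce to echelon form.
R2 ← R2 − R1: [0, 0, 10, 2, -4]
R3 ← R3 − (5/4)·R1: [0, 45/4, 15, 9/2, 9/4]
R4 ← R4 − (1/4)·R1: [0, -15/4, 5, 1/2, -19/4]
Swap R2 ↔ R3
R4 ← R4 + (1/3)·R2: [0, 0, 10, 2, -4]
R4 ← R4 − R3: [0, 0, 0, 0, 0]
Echelon form has 3 nonzero rows, so rank(M) = 3.
The column space has dimension equal to the rank: 3.

3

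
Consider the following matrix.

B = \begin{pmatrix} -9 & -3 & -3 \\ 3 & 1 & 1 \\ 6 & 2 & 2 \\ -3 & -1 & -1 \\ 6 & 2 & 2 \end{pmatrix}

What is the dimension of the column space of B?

1

Row reduce to echelon form.
R2 ← R2 + (1/3)·R1: [0, 0, 0]
R3 ← R3 + (2/3)·R1: [0, 0, 0]
R4 ← R4 − (1/3)·R1: [0, 0, 0]
R5 ← R5 + (2/3)·R1: [0, 0, 0]
Echelon form has 1 nonzero row, so rank(B) = 1.
The column space has dimension equal to the rank: 1.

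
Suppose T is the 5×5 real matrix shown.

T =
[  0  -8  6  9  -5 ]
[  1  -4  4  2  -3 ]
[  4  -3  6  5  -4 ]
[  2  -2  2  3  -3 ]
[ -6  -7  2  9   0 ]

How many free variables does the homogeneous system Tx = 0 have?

1

Row reduce to echelon form.
Swap R1 ↔ R2
R3 ← R3 − (4)·R1: [0, 13, -10, -3, 8]
R4 ← R4 − (2)·R1: [0, 6, -6, -1, 3]
R5 ← R5 + (6)·R1: [0, -31, 26, 21, -18]
R3 ← R3 + (13/8)·R2: [0, 0, -1/4, 93/8, -1/8]
R4 ← R4 + (3/4)·R2: [0, 0, -3/2, 23/4, -3/4]
R5 ← R5 − (31/8)·R2: [0, 0, 11/4, -111/8, 11/8]
R4 ← R4 − (6)·R3: [0, 0, 0, -64, 0]
R5 ← R5 + (11)·R3: [0, 0, 0, 114, 0]
R5 ← R5 + (57/32)·R4: [0, 0, 0, 0, 0]
4 nonzero rows, so rank(T) = 4.
T has 5 columns; by rank–nullity, nullity = 5 − 4 = 1.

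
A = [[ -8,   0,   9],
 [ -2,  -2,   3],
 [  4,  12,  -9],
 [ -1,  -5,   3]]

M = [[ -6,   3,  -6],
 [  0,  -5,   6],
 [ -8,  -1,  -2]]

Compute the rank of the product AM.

2

First compute AM:
[[-24, -33,  30],
 [-12,   1,  -6],
 [ 48, -39,  66],
 [-18,  19, -30]]
Now row reduce the product.
R2 ← R2 − (1/2)·R1: [0, 35/2, -21]
R3 ← R3 + (2)·R1: [0, -105, 126]
R4 ← R4 − (3/4)·R1: [0, 175/4, -105/2]
R3 ← R3 + (6)·R2: [0, 0, 0]
R4 ← R4 − (5/2)·R2: [0, 0, 0]
2 nonzero rows, so rank(AM) = 2.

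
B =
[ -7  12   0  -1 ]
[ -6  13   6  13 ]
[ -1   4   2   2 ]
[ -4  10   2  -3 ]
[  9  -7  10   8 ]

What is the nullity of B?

Row reduce to echelon form.
R2 ← R2 − (6/7)·R1: [0, 19/7, 6, 97/7]
R3 ← R3 − (1/7)·R1: [0, 16/7, 2, 15/7]
R4 ← R4 − (4/7)·R1: [0, 22/7, 2, -17/7]
R5 ← R5 + (9/7)·R1: [0, 59/7, 10, 47/7]
R3 ← R3 − (16/19)·R2: [0, 0, -58/19, -181/19]
R4 ← R4 − (22/19)·R2: [0, 0, -94/19, -351/19]
R5 ← R5 − (59/19)·R2: [0, 0, -164/19, -690/19]
R4 ← R4 − (47/29)·R3: [0, 0, 0, -88/29]
R5 ← R5 − (82/29)·R3: [0, 0, 0, -272/29]
R5 ← R5 − (34/11)·R4: [0, 0, 0, 0]
4 nonzero rows, so rank(B) = 4.
B has 4 columns; by rank–nullity, nullity = 4 − 4 = 0.

0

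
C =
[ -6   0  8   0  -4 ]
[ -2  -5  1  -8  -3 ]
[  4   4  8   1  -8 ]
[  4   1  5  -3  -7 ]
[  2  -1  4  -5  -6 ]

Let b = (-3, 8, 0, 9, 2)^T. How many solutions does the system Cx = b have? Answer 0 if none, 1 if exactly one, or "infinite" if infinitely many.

Row reduce the augmented matrix [C | b].
R2 ← R2 − (1/3)·R1: [0, -5, -5/3, -8, -5/3, 9]
R3 ← R3 + (2/3)·R1: [0, 4, 40/3, 1, -32/3, -2]
R4 ← R4 + (2/3)·R1: [0, 1, 31/3, -3, -29/3, 7]
R5 ← R5 + (1/3)·R1: [0, -1, 20/3, -5, -22/3, 1]
R3 ← R3 + (4/5)·R2: [0, 0, 12, -27/5, -12, 26/5]
R4 ← R4 + (1/5)·R2: [0, 0, 10, -23/5, -10, 44/5]
R5 ← R5 − (1/5)·R2: [0, 0, 7, -17/5, -7, -4/5]
R4 ← R4 − (5/6)·R3: [0, 0, 0, -1/10, 0, 67/15]
R5 ← R5 − (7/12)·R3: [0, 0, 0, -1/4, 0, -23/6]
R5 ← R5 − (5/2)·R4: [0, 0, 0, 0, 0, -15]
The echelon form has 5 nonzero rows; the last pivot sits in the augmented column, so rank(C) = 4 but rank([C|b]) = 5.
Since the ranks differ, the system is inconsistent.
It has no solutions.

0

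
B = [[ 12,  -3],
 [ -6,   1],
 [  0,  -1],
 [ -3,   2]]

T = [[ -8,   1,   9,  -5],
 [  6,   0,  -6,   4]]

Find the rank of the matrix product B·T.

2

First compute BT:
[[-114,  12, 126, -72],
 [ 54,  -6, -60,  34],
 [ -6,   0,   6,  -4],
 [ 36,  -3, -39,  23]]
Now row reduce the product.
R2 ← R2 + (9/19)·R1: [0, -6/19, -6/19, -2/19]
R3 ← R3 − (1/19)·R1: [0, -12/19, -12/19, -4/19]
R4 ← R4 + (6/19)·R1: [0, 15/19, 15/19, 5/19]
R3 ← R3 − (2)·R2: [0, 0, 0, 0]
R4 ← R4 + (5/2)·R2: [0, 0, 0, 0]
2 nonzero rows, so rank(BT) = 2.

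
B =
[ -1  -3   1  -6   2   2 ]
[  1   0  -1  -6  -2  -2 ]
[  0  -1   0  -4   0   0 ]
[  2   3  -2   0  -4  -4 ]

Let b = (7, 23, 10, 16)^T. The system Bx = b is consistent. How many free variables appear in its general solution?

4

Row reduce the augmented matrix [B | b].
R2 ← R2 + R1: [0, -3, 0, -12, 0, 0, 30]
R4 ← R4 + (2)·R1: [0, -3, 0, -12, 0, 0, 30]
R3 ← R3 − (1/3)·R2: [0, 0, 0, 0, 0, 0, 0]
R4 ← R4 − R2: [0, 0, 0, 0, 0, 0, 0]
The echelon form has 2 nonzero rows, and every pivot lies in the first 6 columns, so rank(B) = rank([B|b]) = 2.
The system is consistent.
Free variables = (unknowns) − (rank) = 6 − 2 = 4.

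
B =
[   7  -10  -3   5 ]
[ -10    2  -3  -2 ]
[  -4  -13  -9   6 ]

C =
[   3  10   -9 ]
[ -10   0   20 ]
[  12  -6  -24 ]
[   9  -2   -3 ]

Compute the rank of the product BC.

First compute BC:
[[130,  78, -206],
 [-104, -78, 208],
 [ 64,   2, -26]]
Now row reduce the product.
R2 ← R2 + (4/5)·R1: [0, -78/5, 216/5]
R3 ← R3 − (32/65)·R1: [0, -182/5, 4902/65]
R3 ← R3 − (7/3)·R2: [0, 0, -330/13]
3 nonzero rows, so rank(BC) = 3.

3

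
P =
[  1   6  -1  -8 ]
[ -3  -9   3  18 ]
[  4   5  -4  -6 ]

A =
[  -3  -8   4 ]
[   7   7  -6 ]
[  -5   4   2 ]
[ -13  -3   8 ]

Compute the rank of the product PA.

First compute PA:
[[148,  54, -98],
 [-303, -81, 192],
 [121,   5, -70]]
Now row reduce the product.
R2 ← R2 + (303/148)·R1: [0, 2187/74, -639/74]
R3 ← R3 − (121/148)·R1: [0, -2897/74, 749/74]
R3 ← R3 + (2897/2187)·R2: [0, 0, -320/243]
3 nonzero rows, so rank(PA) = 3.

3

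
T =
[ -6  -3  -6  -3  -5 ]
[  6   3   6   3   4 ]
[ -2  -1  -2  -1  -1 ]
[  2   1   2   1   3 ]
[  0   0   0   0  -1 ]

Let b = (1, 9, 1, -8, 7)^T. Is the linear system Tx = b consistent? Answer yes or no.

Row reduce the augmented matrix [T | b].
R2 ← R2 + R1: [0, 0, 0, 0, -1, 10]
R3 ← R3 − (1/3)·R1: [0, 0, 0, 0, 2/3, 2/3]
R4 ← R4 + (1/3)·R1: [0, 0, 0, 0, 4/3, -23/3]
R3 ← R3 + (2/3)·R2: [0, 0, 0, 0, 0, 22/3]
R4 ← R4 + (4/3)·R2: [0, 0, 0, 0, 0, 17/3]
R5 ← R5 − R2: [0, 0, 0, 0, 0, -3]
R4 ← R4 − (17/22)·R3: [0, 0, 0, 0, 0, 0]
R5 ← R5 + (9/22)·R3: [0, 0, 0, 0, 0, 0]
The echelon form has 3 nonzero rows; the last pivot sits in the augmented column, so rank(T) = 2 but rank([T|b]) = 3.
Since the ranks differ, the system is inconsistent.

no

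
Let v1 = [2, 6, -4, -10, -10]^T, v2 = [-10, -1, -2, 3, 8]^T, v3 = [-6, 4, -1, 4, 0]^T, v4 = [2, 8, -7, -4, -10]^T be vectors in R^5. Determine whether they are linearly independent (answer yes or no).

yes

Form the matrix with these vectors as rows and row reduce.
R2 ← R2 + (5)·R1: [0, 29, -22, -47, -42]
R3 ← R3 + (3)·R1: [0, 22, -13, -26, -30]
R4 ← R4 − R1: [0, 2, -3, 6, 0]
R3 ← R3 − (22/29)·R2: [0, 0, 107/29, 280/29, 54/29]
R4 ← R4 − (2/29)·R2: [0, 0, -43/29, 268/29, 84/29]
R4 ← R4 + (43/107)·R3: [0, 0, 0, 1404/107, 390/107]
4 nonzero rows, so the 4 vectors span a space of dimension 4.
Since 4 = 4, the vectors are linearly independent.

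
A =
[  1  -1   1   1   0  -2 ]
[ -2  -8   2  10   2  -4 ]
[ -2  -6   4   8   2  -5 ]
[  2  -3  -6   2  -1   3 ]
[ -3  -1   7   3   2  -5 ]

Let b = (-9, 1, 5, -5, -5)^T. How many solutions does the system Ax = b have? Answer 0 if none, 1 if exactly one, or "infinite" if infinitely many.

Row reduce the augmented matrix [A | b].
R2 ← R2 + (2)·R1: [0, -10, 4, 12, 2, -8, -17]
R3 ← R3 + (2)·R1: [0, -8, 6, 10, 2, -9, -13]
R4 ← R4 − (2)·R1: [0, -1, -8, 0, -1, 7, 13]
R5 ← R5 + (3)·R1: [0, -4, 10, 6, 2, -11, -32]
R3 ← R3 − (4/5)·R2: [0, 0, 14/5, 2/5, 2/5, -13/5, 3/5]
R4 ← R4 − (1/10)·R2: [0, 0, -42/5, -6/5, -6/5, 39/5, 147/10]
R5 ← R5 − (2/5)·R2: [0, 0, 42/5, 6/5, 6/5, -39/5, -126/5]
R4 ← R4 + (3)·R3: [0, 0, 0, 0, 0, 0, 33/2]
R5 ← R5 − (3)·R3: [0, 0, 0, 0, 0, 0, -27]
R5 ← R5 + (18/11)·R4: [0, 0, 0, 0, 0, 0, 0]
The echelon form has 4 nonzero rows; the last pivot sits in the augmented column, so rank(A) = 3 but rank([A|b]) = 4.
Since the ranks differ, the system is inconsistent.
It has no solutions.

0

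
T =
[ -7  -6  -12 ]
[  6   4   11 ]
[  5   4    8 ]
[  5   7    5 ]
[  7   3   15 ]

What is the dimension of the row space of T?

3

Row reduce to echelon form.
R2 ← R2 + (6/7)·R1: [0, -8/7, 5/7]
R3 ← R3 + (5/7)·R1: [0, -2/7, -4/7]
R4 ← R4 + (5/7)·R1: [0, 19/7, -25/7]
R5 ← R5 + R1: [0, -3, 3]
R3 ← R3 − (1/4)·R2: [0, 0, -3/4]
R4 ← R4 + (19/8)·R2: [0, 0, -15/8]
R5 ← R5 − (21/8)·R2: [0, 0, 9/8]
R4 ← R4 − (5/2)·R3: [0, 0, 0]
R5 ← R5 + (3/2)·R3: [0, 0, 0]
Echelon form has 3 nonzero rows, so rank(T) = 3.
The row space has dimension equal to the rank: 3.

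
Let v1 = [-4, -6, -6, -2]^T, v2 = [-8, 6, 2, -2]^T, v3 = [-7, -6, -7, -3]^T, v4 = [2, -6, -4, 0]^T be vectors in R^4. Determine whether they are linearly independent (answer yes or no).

Form the matrix with these vectors as rows and row reduce.
R2 ← R2 − (2)·R1: [0, 18, 14, 2]
R3 ← R3 − (7/4)·R1: [0, 9/2, 7/2, 1/2]
R4 ← R4 + (1/2)·R1: [0, -9, -7, -1]
R3 ← R3 − (1/4)·R2: [0, 0, 0, 0]
R4 ← R4 + (1/2)·R2: [0, 0, 0, 0]
2 nonzero rows, so the 4 vectors span a space of dimension 2.
Since 2 < 4, the vectors are linearly dependent.

no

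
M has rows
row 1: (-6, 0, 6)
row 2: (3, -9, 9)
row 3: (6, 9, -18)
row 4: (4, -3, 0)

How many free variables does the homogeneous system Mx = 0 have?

Row reduce to echelon form.
R2 ← R2 + (1/2)·R1: [0, -9, 12]
R3 ← R3 + R1: [0, 9, -12]
R4 ← R4 + (2/3)·R1: [0, -3, 4]
R3 ← R3 + R2: [0, 0, 0]
R4 ← R4 − (1/3)·R2: [0, 0, 0]
2 nonzero rows, so rank(M) = 2.
M has 3 columns; by rank–nullity, nullity = 3 − 2 = 1.

1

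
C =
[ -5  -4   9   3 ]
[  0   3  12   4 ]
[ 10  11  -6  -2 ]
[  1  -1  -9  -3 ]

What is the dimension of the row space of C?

2

Row reduce to echelon form.
R3 ← R3 + (2)·R1: [0, 3, 12, 4]
R4 ← R4 + (1/5)·R1: [0, -9/5, -36/5, -12/5]
R3 ← R3 − R2: [0, 0, 0, 0]
R4 ← R4 + (3/5)·R2: [0, 0, 0, 0]
Echelon form has 2 nonzero rows, so rank(C) = 2.
The row space has dimension equal to the rank: 2.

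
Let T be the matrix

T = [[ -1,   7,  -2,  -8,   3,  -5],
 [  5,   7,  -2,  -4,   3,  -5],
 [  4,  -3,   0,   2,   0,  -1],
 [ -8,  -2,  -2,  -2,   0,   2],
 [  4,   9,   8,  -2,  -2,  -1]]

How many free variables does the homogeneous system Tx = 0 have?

Row reduce to echelon form.
R2 ← R2 + (5)·R1: [0, 42, -12, -44, 18, -30]
R3 ← R3 + (4)·R1: [0, 25, -8, -30, 12, -21]
R4 ← R4 − (8)·R1: [0, -58, 14, 62, -24, 42]
R5 ← R5 + (4)·R1: [0, 37, 0, -34, 10, -21]
R3 ← R3 − (25/42)·R2: [0, 0, -6/7, -80/21, 9/7, -22/7]
R4 ← R4 + (29/21)·R2: [0, 0, -18/7, 26/21, 6/7, 4/7]
R5 ← R5 − (37/42)·R2: [0, 0, 74/7, 100/21, -41/7, 38/7]
R4 ← R4 − (3)·R3: [0, 0, 0, 38/3, -3, 10]
R5 ← R5 + (37/3)·R3: [0, 0, 0, -380/9, 10, -100/3]
R5 ← R5 + (10/3)·R4: [0, 0, 0, 0, 0, 0]
4 nonzero rows, so rank(T) = 4.
T has 6 columns; by rank–nullity, nullity = 6 − 4 = 2.

2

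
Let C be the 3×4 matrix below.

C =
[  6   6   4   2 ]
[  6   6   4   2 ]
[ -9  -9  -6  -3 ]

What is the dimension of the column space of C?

1

Row reduce to echelon form.
R2 ← R2 − R1: [0, 0, 0, 0]
R3 ← R3 + (3/2)·R1: [0, 0, 0, 0]
Echelon form has 1 nonzero row, so rank(C) = 1.
The column space has dimension equal to the rank: 1.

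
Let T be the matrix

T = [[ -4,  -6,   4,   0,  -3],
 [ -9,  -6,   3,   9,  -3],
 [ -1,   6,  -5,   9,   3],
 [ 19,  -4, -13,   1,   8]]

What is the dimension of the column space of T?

Row reduce to echelon form.
R2 ← R2 − (9/4)·R1: [0, 15/2, -6, 9, 15/4]
R3 ← R3 − (1/4)·R1: [0, 15/2, -6, 9, 15/4]
R4 ← R4 + (19/4)·R1: [0, -65/2, 6, 1, -25/4]
R3 ← R3 − R2: [0, 0, 0, 0, 0]
R4 ← R4 + (13/3)·R2: [0, 0, -20, 40, 10]
Swap R3 ↔ R4
Echelon form has 3 nonzero rows, so rank(T) = 3.
The column space has dimension equal to the rank: 3.

3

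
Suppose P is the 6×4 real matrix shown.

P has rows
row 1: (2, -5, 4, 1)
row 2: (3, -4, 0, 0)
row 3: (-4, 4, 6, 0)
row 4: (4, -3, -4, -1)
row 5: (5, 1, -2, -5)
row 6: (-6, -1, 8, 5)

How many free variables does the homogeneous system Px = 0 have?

1

Row reduce to echelon form.
R2 ← R2 − (3/2)·R1: [0, 7/2, -6, -3/2]
R3 ← R3 + (2)·R1: [0, -6, 14, 2]
R4 ← R4 − (2)·R1: [0, 7, -12, -3]
R5 ← R5 − (5/2)·R1: [0, 27/2, -12, -15/2]
R6 ← R6 + (3)·R1: [0, -16, 20, 8]
R3 ← R3 + (12/7)·R2: [0, 0, 26/7, -4/7]
R4 ← R4 − (2)·R2: [0, 0, 0, 0]
R5 ← R5 − (27/7)·R2: [0, 0, 78/7, -12/7]
R6 ← R6 + (32/7)·R2: [0, 0, -52/7, 8/7]
R5 ← R5 − (3)·R3: [0, 0, 0, 0]
R6 ← R6 + (2)·R3: [0, 0, 0, 0]
3 nonzero rows, so rank(P) = 3.
P has 4 columns; by rank–nullity, nullity = 4 − 3 = 1.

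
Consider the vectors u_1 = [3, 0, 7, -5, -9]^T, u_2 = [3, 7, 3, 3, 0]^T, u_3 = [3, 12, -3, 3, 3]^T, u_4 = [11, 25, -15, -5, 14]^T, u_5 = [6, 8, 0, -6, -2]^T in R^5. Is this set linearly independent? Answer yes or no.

Form the matrix with these vectors as rows and row reduce.
R2 ← R2 − R1: [0, 7, -4, 8, 9]
R3 ← R3 − R1: [0, 12, -10, 8, 12]
R4 ← R4 − (11/3)·R1: [0, 25, -122/3, 40/3, 47]
R5 ← R5 − (2)·R1: [0, 8, -14, 4, 16]
R3 ← R3 − (12/7)·R2: [0, 0, -22/7, -40/7, -24/7]
R4 ← R4 − (25/7)·R2: [0, 0, -554/21, -320/21, 104/7]
R5 ← R5 − (8/7)·R2: [0, 0, -66/7, -36/7, 40/7]
R4 ← R4 − (277/33)·R3: [0, 0, 0, 360/11, 480/11]
R5 ← R5 − (3)·R3: [0, 0, 0, 12, 16]
R5 ← R5 − (11/30)·R4: [0, 0, 0, 0, 0]
4 nonzero rows, so the 5 vectors span a space of dimension 4.
Since 4 < 5, the vectors are linearly dependent.

no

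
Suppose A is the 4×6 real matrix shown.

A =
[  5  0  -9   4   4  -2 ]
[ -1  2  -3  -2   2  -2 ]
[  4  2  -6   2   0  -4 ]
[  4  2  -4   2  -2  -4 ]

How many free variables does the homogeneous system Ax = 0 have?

Row reduce to echelon form.
R2 ← R2 + (1/5)·R1: [0, 2, -24/5, -6/5, 14/5, -12/5]
R3 ← R3 − (4/5)·R1: [0, 2, 6/5, -6/5, -16/5, -12/5]
R4 ← R4 − (4/5)·R1: [0, 2, 16/5, -6/5, -26/5, -12/5]
R3 ← R3 − R2: [0, 0, 6, 0, -6, 0]
R4 ← R4 − R2: [0, 0, 8, 0, -8, 0]
R4 ← R4 − (4/3)·R3: [0, 0, 0, 0, 0, 0]
3 nonzero rows, so rank(A) = 3.
A has 6 columns; by rank–nullity, nullity = 6 − 3 = 3.

3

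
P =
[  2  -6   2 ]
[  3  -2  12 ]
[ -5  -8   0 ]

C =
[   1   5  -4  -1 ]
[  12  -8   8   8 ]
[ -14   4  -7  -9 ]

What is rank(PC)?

3

First compute PC:
[[-98,  66, -70, -68],
 [-189,  79, -112, -127],
 [-101,  39, -44, -59]]
Now row reduce the product.
R2 ← R2 − (27/14)·R1: [0, -338/7, 23, 29/7]
R3 ← R3 − (101/98)·R1: [0, -1422/49, 197/7, 543/49]
R3 ← R3 − (711/1183)·R2: [0, 0, 2420/169, 1452/169]
3 nonzero rows, so rank(PC) = 3.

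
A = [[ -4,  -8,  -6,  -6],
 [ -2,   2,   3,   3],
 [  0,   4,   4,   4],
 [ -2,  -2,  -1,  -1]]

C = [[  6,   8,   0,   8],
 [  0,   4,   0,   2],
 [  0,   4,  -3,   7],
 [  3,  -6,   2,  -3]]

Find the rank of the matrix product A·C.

2

First compute AC:
[[-42, -52,   6, -72],
 [ -3, -14,  -3,   0],
 [ 12,   8,  -4,  24],
 [-15, -22,   1, -24]]
Now row reduce the product.
R2 ← R2 − (1/14)·R1: [0, -72/7, -24/7, 36/7]
R3 ← R3 + (2/7)·R1: [0, -48/7, -16/7, 24/7]
R4 ← R4 − (5/14)·R1: [0, -24/7, -8/7, 12/7]
R3 ← R3 − (2/3)·R2: [0, 0, 0, 0]
R4 ← R4 − (1/3)·R2: [0, 0, 0, 0]
2 nonzero rows, so rank(AC) = 2.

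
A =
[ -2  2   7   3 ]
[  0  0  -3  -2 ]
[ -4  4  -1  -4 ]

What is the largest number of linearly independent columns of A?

Row reduce to echelon form.
R3 ← R3 − (2)·R1: [0, 0, -15, -10]
R3 ← R3 − (5)·R2: [0, 0, 0, 0]
Echelon form has 2 nonzero rows, so rank(A) = 2.
The rank gives the maximum number of linearly independent columns: 2.

2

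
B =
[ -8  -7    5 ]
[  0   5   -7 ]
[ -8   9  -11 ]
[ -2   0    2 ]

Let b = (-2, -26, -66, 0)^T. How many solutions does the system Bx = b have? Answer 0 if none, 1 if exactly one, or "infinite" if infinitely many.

Row reduce the augmented matrix [B | b].
R3 ← R3 − R1: [0, 16, -16, -64]
R4 ← R4 − (1/4)·R1: [0, 7/4, 3/4, 1/2]
R3 ← R3 − (16/5)·R2: [0, 0, 32/5, 96/5]
R4 ← R4 − (7/20)·R2: [0, 0, 16/5, 48/5]
R4 ← R4 − (1/2)·R3: [0, 0, 0, 0]
The echelon form has 3 nonzero rows, and every pivot lies in the first 3 columns, so rank(B) = rank([B|b]) = 3.
The system is consistent.
rank = 3 = number of unknowns, so the solution is unique.

1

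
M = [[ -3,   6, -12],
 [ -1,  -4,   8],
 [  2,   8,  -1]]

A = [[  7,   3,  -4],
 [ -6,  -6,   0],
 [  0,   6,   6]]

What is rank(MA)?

First compute MA:
[[-57, -117, -60],
 [ 17,  69,  52],
 [-34, -48, -14]]
Now row reduce the product.
R2 ← R2 + (17/57)·R1: [0, 648/19, 648/19]
R3 ← R3 − (34/57)·R1: [0, 414/19, 414/19]
R3 ← R3 − (23/36)·R2: [0, 0, 0]
2 nonzero rows, so rank(MA) = 2.

2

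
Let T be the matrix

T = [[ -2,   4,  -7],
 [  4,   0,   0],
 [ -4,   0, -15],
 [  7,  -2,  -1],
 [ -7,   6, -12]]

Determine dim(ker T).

Row reduce to echelon form.
R2 ← R2 + (2)·R1: [0, 8, -14]
R3 ← R3 − (2)·R1: [0, -8, -1]
R4 ← R4 + (7/2)·R1: [0, 12, -51/2]
R5 ← R5 − (7/2)·R1: [0, -8, 25/2]
R3 ← R3 + R2: [0, 0, -15]
R4 ← R4 − (3/2)·R2: [0, 0, -9/2]
R5 ← R5 + R2: [0, 0, -3/2]
R4 ← R4 − (3/10)·R3: [0, 0, 0]
R5 ← R5 − (1/10)·R3: [0, 0, 0]
3 nonzero rows, so rank(T) = 3.
T has 3 columns; by rank–nullity, nullity = 3 − 3 = 0.

0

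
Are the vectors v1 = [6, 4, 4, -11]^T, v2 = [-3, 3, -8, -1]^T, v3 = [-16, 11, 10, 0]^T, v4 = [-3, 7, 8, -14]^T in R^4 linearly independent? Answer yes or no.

yes

Form the matrix with these vectors as rows and row reduce.
R2 ← R2 + (1/2)·R1: [0, 5, -6, -13/2]
R3 ← R3 + (8/3)·R1: [0, 65/3, 62/3, -88/3]
R4 ← R4 + (1/2)·R1: [0, 9, 10, -39/2]
R3 ← R3 − (13/3)·R2: [0, 0, 140/3, -7/6]
R4 ← R4 − (9/5)·R2: [0, 0, 104/5, -39/5]
R4 ← R4 − (78/175)·R3: [0, 0, 0, -182/25]
4 nonzero rows, so the 4 vectors span a space of dimension 4.
Since 4 = 4, the vectors are linearly independent.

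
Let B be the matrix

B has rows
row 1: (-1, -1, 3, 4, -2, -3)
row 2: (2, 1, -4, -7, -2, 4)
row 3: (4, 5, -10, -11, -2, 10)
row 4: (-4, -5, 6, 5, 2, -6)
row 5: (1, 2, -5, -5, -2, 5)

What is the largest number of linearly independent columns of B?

Row reduce to echelon form.
R2 ← R2 + (2)·R1: [0, -1, 2, 1, -6, -2]
R3 ← R3 + (4)·R1: [0, 1, 2, 5, -10, -2]
R4 ← R4 − (4)·R1: [0, -1, -6, -11, 10, 6]
R5 ← R5 + R1: [0, 1, -2, -1, -4, 2]
R3 ← R3 + R2: [0, 0, 4, 6, -16, -4]
R4 ← R4 − R2: [0, 0, -8, -12, 16, 8]
R5 ← R5 + R2: [0, 0, 0, 0, -10, 0]
R4 ← R4 + (2)·R3: [0, 0, 0, 0, -16, 0]
R5 ← R5 − (5/8)·R4: [0, 0, 0, 0, 0, 0]
Echelon form has 4 nonzero rows, so rank(B) = 4.
The rank gives the maximum number of linearly independent columns: 4.

4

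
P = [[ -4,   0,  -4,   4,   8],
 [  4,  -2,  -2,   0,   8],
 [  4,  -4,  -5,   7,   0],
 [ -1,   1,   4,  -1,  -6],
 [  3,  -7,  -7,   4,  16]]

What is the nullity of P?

Row reduce to echelon form.
R2 ← R2 + R1: [0, -2, -6, 4, 16]
R3 ← R3 + R1: [0, -4, -9, 11, 8]
R4 ← R4 − (1/4)·R1: [0, 1, 5, -2, -8]
R5 ← R5 + (3/4)·R1: [0, -7, -10, 7, 22]
R3 ← R3 − (2)·R2: [0, 0, 3, 3, -24]
R4 ← R4 + (1/2)·R2: [0, 0, 2, 0, 0]
R5 ← R5 − (7/2)·R2: [0, 0, 11, -7, -34]
R4 ← R4 − (2/3)·R3: [0, 0, 0, -2, 16]
R5 ← R5 − (11/3)·R3: [0, 0, 0, -18, 54]
R5 ← R5 − (9)·R4: [0, 0, 0, 0, -90]
5 nonzero rows, so rank(P) = 5.
P has 5 columns; by rank–nullity, nullity = 5 − 5 = 0.

0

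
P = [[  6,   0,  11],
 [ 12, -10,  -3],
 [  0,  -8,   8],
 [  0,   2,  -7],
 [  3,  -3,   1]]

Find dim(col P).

Row reduce to echelon form.
R2 ← R2 − (2)·R1: [0, -10, -25]
R5 ← R5 − (1/2)·R1: [0, -3, -9/2]
R3 ← R3 − (4/5)·R2: [0, 0, 28]
R4 ← R4 + (1/5)·R2: [0, 0, -12]
R5 ← R5 − (3/10)·R2: [0, 0, 3]
R4 ← R4 + (3/7)·R3: [0, 0, 0]
R5 ← R5 − (3/28)·R3: [0, 0, 0]
Echelon form has 3 nonzero rows, so rank(P) = 3.
The column space has dimension equal to the rank: 3.

3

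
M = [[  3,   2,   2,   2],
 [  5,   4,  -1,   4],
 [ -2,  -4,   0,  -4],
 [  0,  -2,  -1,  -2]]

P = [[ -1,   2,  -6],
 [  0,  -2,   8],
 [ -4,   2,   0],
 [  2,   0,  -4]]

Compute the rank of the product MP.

First compute MP:
[[ -7,   6, -10],
 [  7,   0, -14],
 [ -6,   4,  -4],
 [  0,   2,  -8]]
Now row reduce the product.
R2 ← R2 + R1: [0, 6, -24]
R3 ← R3 − (6/7)·R1: [0, -8/7, 32/7]
R3 ← R3 + (4/21)·R2: [0, 0, 0]
R4 ← R4 − (1/3)·R2: [0, 0, 0]
2 nonzero rows, so rank(MP) = 2.

2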